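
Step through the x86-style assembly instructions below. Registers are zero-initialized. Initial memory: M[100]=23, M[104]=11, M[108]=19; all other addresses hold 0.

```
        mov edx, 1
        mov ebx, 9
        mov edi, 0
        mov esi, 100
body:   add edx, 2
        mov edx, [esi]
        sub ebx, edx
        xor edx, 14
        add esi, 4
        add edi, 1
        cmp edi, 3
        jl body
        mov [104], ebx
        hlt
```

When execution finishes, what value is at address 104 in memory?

after mov edx, 1: edx=1
after mov ebx, 9: ebx=9
after mov edi, 0: edi=0
after mov esi, 100: esi=100
after add edx, 2: edx=1+2=3
after mov edx, [esi]: edx=M[100]=23
after sub ebx, edx: ebx=9-23=-14
after xor edx, 14: edx=23^14=25
after add esi, 4: esi=100+4=104
after add edi, 1: edi=0+1=1
cmp edi, 3  (cmp 1,3)
jl body: taken
after add edx, 2: edx=25+2=27
after mov edx, [esi]: edx=M[104]=11
after sub ebx, edx: ebx=(-14)-11=-25
after xor edx, 14: edx=11^14=5
after add esi, 4: esi=104+4=108
after add edi, 1: edi=1+1=2
cmp edi, 3  (cmp 2,3)
jl body: taken
after add edx, 2: edx=5+2=7
after mov edx, [esi]: edx=M[108]=19
after sub ebx, edx: ebx=(-25)-19=-44
after xor edx, 14: edx=19^14=29
after add esi, 4: esi=108+4=112
after add edi, 1: edi=2+1=3
cmp edi, 3  (cmp 3,3)
jl body: not taken
mov [104], ebx → M[104]=-44
halt.

-44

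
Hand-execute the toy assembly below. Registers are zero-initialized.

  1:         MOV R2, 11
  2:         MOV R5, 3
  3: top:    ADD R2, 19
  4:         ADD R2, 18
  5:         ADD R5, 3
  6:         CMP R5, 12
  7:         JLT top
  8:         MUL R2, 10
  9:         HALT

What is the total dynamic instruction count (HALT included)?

after MOV R2, 11: R2=11
after MOV R5, 3: R5=3
after ADD R2, 19: R2=11+19=30
after ADD R2, 18: R2=30+18=48
after ADD R5, 3: R5=3+3=6
CMP R5, 12  (cmp 6,12)
JLT top: taken
after ADD R2, 19: R2=48+19=67
after ADD R2, 18: R2=67+18=85
after ADD R5, 3: R5=6+3=9
CMP R5, 12  (cmp 9,12)
JLT top: taken
after ADD R2, 19: R2=85+19=104
after ADD R2, 18: R2=104+18=122
after ADD R5, 3: R5=9+3=12
CMP R5, 12  (cmp 12,12)
JLT top: not taken
after MUL R2, 10: R2=122*10=1220
halt.
Total executed instructions: 19.

19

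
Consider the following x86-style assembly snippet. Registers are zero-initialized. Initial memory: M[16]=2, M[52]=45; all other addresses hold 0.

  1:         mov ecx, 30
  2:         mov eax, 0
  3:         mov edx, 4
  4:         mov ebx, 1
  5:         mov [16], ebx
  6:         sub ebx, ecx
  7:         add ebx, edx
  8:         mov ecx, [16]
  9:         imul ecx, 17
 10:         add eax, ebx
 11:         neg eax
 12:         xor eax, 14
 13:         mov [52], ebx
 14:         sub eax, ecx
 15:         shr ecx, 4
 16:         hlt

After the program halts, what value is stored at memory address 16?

1

after mov ecx, 30: ecx=30
after mov eax, 0: eax=0
after mov edx, 4: edx=4
after mov ebx, 1: ebx=1
mov [16], ebx → M[16]=1
after sub ebx, ecx: ebx=1-30=-29
after add ebx, edx: ebx=(-29)+4=-25
after mov ecx, [16]: ecx=M[16]=1
after imul ecx, 17: ecx=1*17=17
after add eax, ebx: eax=0+(-25)=-25
after neg eax: eax=-(-25)=25
after xor eax, 14: eax=25^14=23
mov [52], ebx → M[52]=-25
after sub eax, ecx: eax=23-17=6
after shr ecx, 4: ecx=17>>4=1
halt.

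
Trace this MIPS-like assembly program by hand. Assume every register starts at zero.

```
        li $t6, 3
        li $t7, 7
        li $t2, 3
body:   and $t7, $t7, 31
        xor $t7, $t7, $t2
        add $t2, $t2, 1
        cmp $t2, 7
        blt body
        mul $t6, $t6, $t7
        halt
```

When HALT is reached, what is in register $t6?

9

li $t6, 3 → $t6=3
li $t7, 7 → $t7=7
li $t2, 3 → $t2=3
and $t7, $t7, 31 → $t7=7&31=7
xor $t7, $t7, $t2 → $t7=7^3=4
add $t2, $t2, 1 → $t2=3+1=4
cmp $t2, 7  (cmp 4,7)
blt body: taken
and $t7, $t7, 31 → $t7=4&31=4
xor $t7, $t7, $t2 → $t7=4^4=0
add $t2, $t2, 1 → $t2=4+1=5
cmp $t2, 7  (cmp 5,7)
blt body: taken
and $t7, $t7, 31 → $t7=0&31=0
xor $t7, $t7, $t2 → $t7=0^5=5
add $t2, $t2, 1 → $t2=5+1=6
cmp $t2, 7  (cmp 6,7)
blt body: taken
and $t7, $t7, 31 → $t7=5&31=5
xor $t7, $t7, $t2 → $t7=5^6=3
add $t2, $t2, 1 → $t2=6+1=7
cmp $t2, 7  (cmp 7,7)
blt body: not taken
mul $t6, $t6, $t7 → $t6=3*3=9
halt.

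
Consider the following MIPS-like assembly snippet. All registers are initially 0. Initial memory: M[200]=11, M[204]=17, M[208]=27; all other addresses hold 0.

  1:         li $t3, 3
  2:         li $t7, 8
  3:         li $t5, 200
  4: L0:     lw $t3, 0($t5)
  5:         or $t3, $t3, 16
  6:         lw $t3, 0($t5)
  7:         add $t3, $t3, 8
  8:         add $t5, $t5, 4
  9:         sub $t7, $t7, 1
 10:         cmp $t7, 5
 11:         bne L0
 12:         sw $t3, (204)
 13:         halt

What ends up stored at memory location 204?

$t3=3
$t7=8
$t5=200
$t3=M[200]=11
$t3=11|16=27
$t3=M[200]=11
$t3=11+8=19
$t5=200+4=204
$t7=8-1=7
cmp $t7, 5  (cmp 7,5)
bne L0: taken
$t3=M[204]=17
$t3=17|16=17
$t3=M[204]=17
$t3=17+8=25
$t5=204+4=208
$t7=7-1=6
cmp $t7, 5  (cmp 6,5)
bne L0: taken
$t3=M[208]=27
$t3=27|16=27
$t3=M[208]=27
$t3=27+8=35
$t5=208+4=212
$t7=6-1=5
cmp $t7, 5  (cmp 5,5)
bne L0: not taken
sw $t3, (204) → M[204]=35
halt.

35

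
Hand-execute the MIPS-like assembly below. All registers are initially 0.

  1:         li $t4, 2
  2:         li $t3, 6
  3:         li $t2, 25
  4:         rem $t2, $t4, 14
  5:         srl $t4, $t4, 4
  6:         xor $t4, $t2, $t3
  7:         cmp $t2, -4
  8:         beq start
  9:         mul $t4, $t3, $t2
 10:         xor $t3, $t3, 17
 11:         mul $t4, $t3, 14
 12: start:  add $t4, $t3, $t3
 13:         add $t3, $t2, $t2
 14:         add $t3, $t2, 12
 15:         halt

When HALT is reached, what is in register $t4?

46

$t4=2
$t3=6
$t2=25
$t2=2%14=2
$t4=2>>4=0
$t4=2^6=4
cmp $t2, -4  (cmp 2,-4)
beq start: not taken
$t4=6*2=12
$t3=6^17=23
$t4=23*14=322
$t4=23+23=46
$t3=2+2=4
$t3=2+12=14
halt.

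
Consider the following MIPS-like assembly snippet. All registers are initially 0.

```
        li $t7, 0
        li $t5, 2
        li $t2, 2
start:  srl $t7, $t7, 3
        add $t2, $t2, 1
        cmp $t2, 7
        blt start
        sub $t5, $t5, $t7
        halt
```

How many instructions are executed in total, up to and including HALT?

li $t7, 0 → $t7=0
li $t5, 2 → $t5=2
li $t2, 2 → $t2=2
srl $t7, $t7, 3 → $t7=0>>3=0
add $t2, $t2, 1 → $t2=2+1=3
cmp $t2, 7  (cmp 3,7)
blt start: taken
srl $t7, $t7, 3 → $t7=0>>3=0
add $t2, $t2, 1 → $t2=3+1=4
cmp $t2, 7  (cmp 4,7)
blt start: taken
srl $t7, $t7, 3 → $t7=0>>3=0
add $t2, $t2, 1 → $t2=4+1=5
cmp $t2, 7  (cmp 5,7)
blt start: taken
srl $t7, $t7, 3 → $t7=0>>3=0
add $t2, $t2, 1 → $t2=5+1=6
cmp $t2, 7  (cmp 6,7)
blt start: taken
srl $t7, $t7, 3 → $t7=0>>3=0
add $t2, $t2, 1 → $t2=6+1=7
cmp $t2, 7  (cmp 7,7)
blt start: not taken
sub $t5, $t5, $t7 → $t5=2-0=2
halt.
Total executed instructions: 25.

25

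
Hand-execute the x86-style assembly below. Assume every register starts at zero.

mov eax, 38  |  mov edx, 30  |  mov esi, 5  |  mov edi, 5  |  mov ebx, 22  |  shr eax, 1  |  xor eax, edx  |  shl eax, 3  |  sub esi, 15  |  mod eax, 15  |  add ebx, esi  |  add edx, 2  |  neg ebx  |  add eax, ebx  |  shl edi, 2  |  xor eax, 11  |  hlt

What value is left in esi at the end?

-10

mov eax, 38 → eax=38
mov edx, 30 → edx=30
mov esi, 5 → esi=5
mov edi, 5 → edi=5
mov ebx, 22 → ebx=22
shr eax, 1 → eax=38>>1=19
xor eax, edx → eax=19^30=13
shl eax, 3 → eax=13<<3=104
sub esi, 15 → esi=5-15=-10
mod eax, 15 → eax=104%15=14
add ebx, esi → ebx=22+(-10)=12
add edx, 2 → edx=30+2=32
neg ebx → ebx=-(12)=-12
add eax, ebx → eax=14+(-12)=2
shl edi, 2 → edi=5<<2=20
xor eax, 11 → eax=2^11=9
halt.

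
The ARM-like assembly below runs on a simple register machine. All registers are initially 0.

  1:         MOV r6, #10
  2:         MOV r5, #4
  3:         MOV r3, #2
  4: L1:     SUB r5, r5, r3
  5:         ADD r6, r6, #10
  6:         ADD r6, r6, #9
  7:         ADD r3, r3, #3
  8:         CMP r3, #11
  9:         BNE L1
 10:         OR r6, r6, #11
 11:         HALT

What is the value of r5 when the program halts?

r6=10
r5=4
r3=2
r5=4-2=2
r6=10+10=20
r6=20+9=29
r3=2+3=5
CMP r3, #11  (cmp 5,11)
BNE L1: taken
r5=2-5=-3
r6=29+10=39
r6=39+9=48
r3=5+3=8
CMP r3, #11  (cmp 8,11)
BNE L1: taken
r5=(-3)-8=-11
r6=48+10=58
r6=58+9=67
r3=8+3=11
CMP r3, #11  (cmp 11,11)
BNE L1: not taken
r6=67|11=75
halt.

-11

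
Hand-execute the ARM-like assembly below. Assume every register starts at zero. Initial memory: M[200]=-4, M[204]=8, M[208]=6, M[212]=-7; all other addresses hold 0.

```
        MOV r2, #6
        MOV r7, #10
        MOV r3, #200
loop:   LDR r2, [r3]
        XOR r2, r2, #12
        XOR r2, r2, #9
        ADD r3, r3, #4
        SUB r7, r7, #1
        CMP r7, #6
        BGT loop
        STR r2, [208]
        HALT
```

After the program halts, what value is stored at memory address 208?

-4

MOV r2, #6 → r2=6
MOV r7, #10 → r7=10
MOV r3, #200 → r3=200
LDR r2, [r3] → r2=M[200]=-4
XOR r2, r2, #12 → r2=(-4)^12=-16
XOR r2, r2, #9 → r2=(-16)^9=-7
ADD r3, r3, #4 → r3=200+4=204
SUB r7, r7, #1 → r7=10-1=9
CMP r7, #6  (cmp 9,6)
BGT loop: taken
LDR r2, [r3] → r2=M[204]=8
XOR r2, r2, #12 → r2=8^12=4
XOR r2, r2, #9 → r2=4^9=13
ADD r3, r3, #4 → r3=204+4=208
SUB r7, r7, #1 → r7=9-1=8
CMP r7, #6  (cmp 8,6)
BGT loop: taken
LDR r2, [r3] → r2=M[208]=6
XOR r2, r2, #12 → r2=6^12=10
XOR r2, r2, #9 → r2=10^9=3
ADD r3, r3, #4 → r3=208+4=212
SUB r7, r7, #1 → r7=8-1=7
CMP r7, #6  (cmp 7,6)
BGT loop: taken
LDR r2, [r3] → r2=M[212]=-7
XOR r2, r2, #12 → r2=(-7)^12=-11
XOR r2, r2, #9 → r2=(-11)^9=-4
ADD r3, r3, #4 → r3=212+4=216
SUB r7, r7, #1 → r7=7-1=6
CMP r7, #6  (cmp 6,6)
BGT loop: not taken
STR r2, [208] → M[208]=-4
halt.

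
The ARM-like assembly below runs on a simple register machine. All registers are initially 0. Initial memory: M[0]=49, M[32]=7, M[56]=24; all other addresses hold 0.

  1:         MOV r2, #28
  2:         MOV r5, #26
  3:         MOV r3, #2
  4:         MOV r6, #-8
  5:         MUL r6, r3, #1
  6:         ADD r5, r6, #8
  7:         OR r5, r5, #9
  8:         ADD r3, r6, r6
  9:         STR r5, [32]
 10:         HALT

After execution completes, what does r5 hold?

MOV r2, #28 → r2=28
MOV r5, #26 → r5=26
MOV r3, #2 → r3=2
MOV r6, #-8 → r6=-8
MUL r6, r3, #1 → r6=2*1=2
ADD r5, r6, #8 → r5=2+8=10
OR r5, r5, #9 → r5=10|9=11
ADD r3, r6, r6 → r3=2+2=4
STR r5, [32] → M[32]=11
halt.

11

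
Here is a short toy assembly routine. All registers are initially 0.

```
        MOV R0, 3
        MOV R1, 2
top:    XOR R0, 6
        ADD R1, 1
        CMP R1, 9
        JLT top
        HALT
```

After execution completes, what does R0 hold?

5

MOV R0, 3 → R0=3
MOV R1, 2 → R1=2
XOR R0, 6 → R0=3^6=5
ADD R1, 1 → R1=2+1=3
CMP R1, 9  (cmp 3,9)
JLT top: taken
XOR R0, 6 → R0=5^6=3
ADD R1, 1 → R1=3+1=4
CMP R1, 9  (cmp 4,9)
JLT top: taken
XOR R0, 6 → R0=3^6=5
ADD R1, 1 → R1=4+1=5
CMP R1, 9  (cmp 5,9)
JLT top: taken
XOR R0, 6 → R0=5^6=3
ADD R1, 1 → R1=5+1=6
CMP R1, 9  (cmp 6,9)
JLT top: taken
XOR R0, 6 → R0=3^6=5
ADD R1, 1 → R1=6+1=7
CMP R1, 9  (cmp 7,9)
JLT top: taken
XOR R0, 6 → R0=5^6=3
ADD R1, 1 → R1=7+1=8
CMP R1, 9  (cmp 8,9)
JLT top: taken
XOR R0, 6 → R0=3^6=5
ADD R1, 1 → R1=8+1=9
CMP R1, 9  (cmp 9,9)
JLT top: not taken
halt.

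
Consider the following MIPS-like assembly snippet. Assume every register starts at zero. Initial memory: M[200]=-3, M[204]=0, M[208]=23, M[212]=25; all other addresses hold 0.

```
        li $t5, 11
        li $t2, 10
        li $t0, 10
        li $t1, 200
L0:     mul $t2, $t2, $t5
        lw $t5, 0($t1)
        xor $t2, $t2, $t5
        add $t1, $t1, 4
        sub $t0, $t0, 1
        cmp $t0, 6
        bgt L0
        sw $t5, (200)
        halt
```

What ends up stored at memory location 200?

25

after li $t5, 11: $t5=11
after li $t2, 10: $t2=10
after li $t0, 10: $t0=10
after li $t1, 200: $t1=200
after mul $t2, $t2, $t5: $t2=10*11=110
after lw $t5, 0($t1): $t5=M[200]=-3
after xor $t2, $t2, $t5: $t2=110^(-3)=-109
after add $t1, $t1, 4: $t1=200+4=204
after sub $t0, $t0, 1: $t0=10-1=9
cmp $t0, 6  (cmp 9,6)
bgt L0: taken
after mul $t2, $t2, $t5: $t2=(-109)*(-3)=327
after lw $t5, 0($t1): $t5=M[204]=0
after xor $t2, $t2, $t5: $t2=327^0=327
after add $t1, $t1, 4: $t1=204+4=208
after sub $t0, $t0, 1: $t0=9-1=8
cmp $t0, 6  (cmp 8,6)
bgt L0: taken
after mul $t2, $t2, $t5: $t2=327*0=0
after lw $t5, 0($t1): $t5=M[208]=23
after xor $t2, $t2, $t5: $t2=0^23=23
after add $t1, $t1, 4: $t1=208+4=212
after sub $t0, $t0, 1: $t0=8-1=7
cmp $t0, 6  (cmp 7,6)
bgt L0: taken
after mul $t2, $t2, $t5: $t2=23*23=529
after lw $t5, 0($t1): $t5=M[212]=25
after xor $t2, $t2, $t5: $t2=529^25=520
after add $t1, $t1, 4: $t1=212+4=216
after sub $t0, $t0, 1: $t0=7-1=6
cmp $t0, 6  (cmp 6,6)
bgt L0: not taken
sw $t5, (200) → M[200]=25
halt.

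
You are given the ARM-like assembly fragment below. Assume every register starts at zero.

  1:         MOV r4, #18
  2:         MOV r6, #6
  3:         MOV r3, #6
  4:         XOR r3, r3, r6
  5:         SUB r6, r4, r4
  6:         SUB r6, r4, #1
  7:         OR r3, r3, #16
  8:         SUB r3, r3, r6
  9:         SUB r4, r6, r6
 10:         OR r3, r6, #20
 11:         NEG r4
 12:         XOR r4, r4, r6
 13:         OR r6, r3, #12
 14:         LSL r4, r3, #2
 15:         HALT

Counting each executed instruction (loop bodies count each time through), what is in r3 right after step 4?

0

MOV r4, #18 → r4=18
MOV r6, #6 → r6=6
MOV r3, #6 → r3=6
XOR r3, r3, r6 → r3=6^6=0
After step 4: r3 = 0.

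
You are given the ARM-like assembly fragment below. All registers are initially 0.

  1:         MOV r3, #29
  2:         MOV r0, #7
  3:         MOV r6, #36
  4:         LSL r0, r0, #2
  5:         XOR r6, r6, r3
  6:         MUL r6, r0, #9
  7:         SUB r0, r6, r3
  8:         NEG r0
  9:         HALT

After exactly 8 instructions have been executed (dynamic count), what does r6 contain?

252

MOV r3, #29 → r3=29
MOV r0, #7 → r0=7
MOV r6, #36 → r6=36
LSL r0, r0, #2 → r0=7<<2=28
XOR r6, r6, r3 → r6=36^29=57
MUL r6, r0, #9 → r6=28*9=252
SUB r0, r6, r3 → r0=252-29=223
NEG r0 → r0=-(223)=-223
After step 8: r6 = 252.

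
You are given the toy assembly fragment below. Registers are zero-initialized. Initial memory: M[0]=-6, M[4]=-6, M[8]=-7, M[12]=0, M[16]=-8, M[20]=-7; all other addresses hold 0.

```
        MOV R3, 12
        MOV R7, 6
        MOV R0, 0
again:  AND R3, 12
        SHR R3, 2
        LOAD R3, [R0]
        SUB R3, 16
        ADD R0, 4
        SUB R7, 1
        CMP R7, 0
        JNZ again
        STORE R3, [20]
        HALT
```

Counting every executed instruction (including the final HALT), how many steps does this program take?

53

after MOV R3, 12: R3=12
after MOV R7, 6: R7=6
after MOV R0, 0: R0=0
after AND R3, 12: R3=12&12=12
after SHR R3, 2: R3=12>>2=3
after LOAD R3, [R0]: R3=M[0]=-6
after SUB R3, 16: R3=(-6)-16=-22
after ADD R0, 4: R0=0+4=4
after SUB R7, 1: R7=6-1=5
CMP R7, 0  (cmp 5,0)
JNZ again: taken
after AND R3, 12: R3=(-22)&12=8
after SHR R3, 2: R3=8>>2=2
after LOAD R3, [R0]: R3=M[4]=-6
after SUB R3, 16: R3=(-6)-16=-22
after ADD R0, 4: R0=4+4=8
after SUB R7, 1: R7=5-1=4
CMP R7, 0  (cmp 4,0)
JNZ again: taken
after AND R3, 12: R3=(-22)&12=8
after SHR R3, 2: R3=8>>2=2
after LOAD R3, [R0]: R3=M[8]=-7
after SUB R3, 16: R3=(-7)-16=-23
after ADD R0, 4: R0=8+4=12
after SUB R7, 1: R7=4-1=3
CMP R7, 0  (cmp 3,0)
JNZ again: taken
after AND R3, 12: R3=(-23)&12=8
after SHR R3, 2: R3=8>>2=2
after LOAD R3, [R0]: R3=M[12]=0
after SUB R3, 16: R3=0-16=-16
after ADD R0, 4: R0=12+4=16
after SUB R7, 1: R7=3-1=2
CMP R7, 0  (cmp 2,0)
JNZ again: taken
after AND R3, 12: R3=(-16)&12=0
after SHR R3, 2: R3=0>>2=0
after LOAD R3, [R0]: R3=M[16]=-8
after SUB R3, 16: R3=(-8)-16=-24
after ADD R0, 4: R0=16+4=20
after SUB R7, 1: R7=2-1=1
CMP R7, 0  (cmp 1,0)
JNZ again: taken
after AND R3, 12: R3=(-24)&12=8
after SHR R3, 2: R3=8>>2=2
after LOAD R3, [R0]: R3=M[20]=-7
after SUB R3, 16: R3=(-7)-16=-23
after ADD R0, 4: R0=20+4=24
after SUB R7, 1: R7=1-1=0
CMP R7, 0  (cmp 0,0)
JNZ again: not taken
STORE R3, [20] → M[20]=-23
halt.
Total executed instructions: 53.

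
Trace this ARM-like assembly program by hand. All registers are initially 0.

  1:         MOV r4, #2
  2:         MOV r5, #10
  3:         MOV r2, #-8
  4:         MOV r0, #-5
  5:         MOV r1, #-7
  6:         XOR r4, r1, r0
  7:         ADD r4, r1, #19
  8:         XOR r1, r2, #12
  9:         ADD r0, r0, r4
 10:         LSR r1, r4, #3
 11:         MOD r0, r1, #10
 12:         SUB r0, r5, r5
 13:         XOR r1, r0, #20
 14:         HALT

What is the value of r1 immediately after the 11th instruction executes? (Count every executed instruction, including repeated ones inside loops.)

after MOV r4, #2: r4=2
after MOV r5, #10: r5=10
after MOV r2, #-8: r2=-8
after MOV r0, #-5: r0=-5
after MOV r1, #-7: r1=-7
after XOR r4, r1, r0: r4=(-7)^(-5)=2
after ADD r4, r1, #19: r4=(-7)+19=12
after XOR r1, r2, #12: r1=(-8)^12=-12
after ADD r0, r0, r4: r0=(-5)+12=7
after LSR r1, r4, #3: r1=12>>3=1
after MOD r0, r1, #10: r0=1%10=1
After step 11: r1 = 1.

1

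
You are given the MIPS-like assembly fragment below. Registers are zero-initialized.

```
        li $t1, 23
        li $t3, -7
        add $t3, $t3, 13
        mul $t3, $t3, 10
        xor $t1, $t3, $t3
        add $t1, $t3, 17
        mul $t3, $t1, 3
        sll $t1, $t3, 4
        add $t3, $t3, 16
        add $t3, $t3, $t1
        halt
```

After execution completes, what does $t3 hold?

$t1=23
$t3=-7
$t3=(-7)+13=6
$t3=6*10=60
$t1=60^60=0
$t1=60+17=77
$t3=77*3=231
$t1=231<<4=3696
$t3=231+16=247
$t3=247+3696=3943
halt.

3943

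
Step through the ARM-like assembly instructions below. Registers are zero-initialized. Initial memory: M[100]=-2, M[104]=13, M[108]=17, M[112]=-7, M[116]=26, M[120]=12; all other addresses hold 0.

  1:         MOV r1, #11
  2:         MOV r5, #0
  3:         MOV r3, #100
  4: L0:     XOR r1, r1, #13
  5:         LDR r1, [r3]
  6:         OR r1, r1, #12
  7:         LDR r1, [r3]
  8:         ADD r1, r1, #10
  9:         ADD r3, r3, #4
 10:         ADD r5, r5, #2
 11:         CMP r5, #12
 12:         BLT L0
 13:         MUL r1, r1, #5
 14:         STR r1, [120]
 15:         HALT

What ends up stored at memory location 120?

110

MOV r1, #11 → r1=11
MOV r5, #0 → r5=0
MOV r3, #100 → r3=100
XOR r1, r1, #13 → r1=11^13=6
LDR r1, [r3] → r1=M[100]=-2
OR r1, r1, #12 → r1=(-2)|12=-2
LDR r1, [r3] → r1=M[100]=-2
ADD r1, r1, #10 → r1=(-2)+10=8
ADD r3, r3, #4 → r3=100+4=104
ADD r5, r5, #2 → r5=0+2=2
CMP r5, #12  (cmp 2,12)
BLT L0: taken
XOR r1, r1, #13 → r1=8^13=5
LDR r1, [r3] → r1=M[104]=13
OR r1, r1, #12 → r1=13|12=13
LDR r1, [r3] → r1=M[104]=13
ADD r1, r1, #10 → r1=13+10=23
ADD r3, r3, #4 → r3=104+4=108
ADD r5, r5, #2 → r5=2+2=4
CMP r5, #12  (cmp 4,12)
BLT L0: taken
XOR r1, r1, #13 → r1=23^13=26
LDR r1, [r3] → r1=M[108]=17
OR r1, r1, #12 → r1=17|12=29
LDR r1, [r3] → r1=M[108]=17
ADD r1, r1, #10 → r1=17+10=27
ADD r3, r3, #4 → r3=108+4=112
ADD r5, r5, #2 → r5=4+2=6
CMP r5, #12  (cmp 6,12)
BLT L0: taken
XOR r1, r1, #13 → r1=27^13=22
LDR r1, [r3] → r1=M[112]=-7
OR r1, r1, #12 → r1=(-7)|12=-3
LDR r1, [r3] → r1=M[112]=-7
ADD r1, r1, #10 → r1=(-7)+10=3
ADD r3, r3, #4 → r3=112+4=116
ADD r5, r5, #2 → r5=6+2=8
CMP r5, #12  (cmp 8,12)
BLT L0: taken
XOR r1, r1, #13 → r1=3^13=14
LDR r1, [r3] → r1=M[116]=26
OR r1, r1, #12 → r1=26|12=30
LDR r1, [r3] → r1=M[116]=26
ADD r1, r1, #10 → r1=26+10=36
ADD r3, r3, #4 → r3=116+4=120
ADD r5, r5, #2 → r5=8+2=10
CMP r5, #12  (cmp 10,12)
BLT L0: taken
XOR r1, r1, #13 → r1=36^13=41
LDR r1, [r3] → r1=M[120]=12
OR r1, r1, #12 → r1=12|12=12
LDR r1, [r3] → r1=M[120]=12
ADD r1, r1, #10 → r1=12+10=22
ADD r3, r3, #4 → r3=120+4=124
ADD r5, r5, #2 → r5=10+2=12
CMP r5, #12  (cmp 12,12)
BLT L0: not taken
MUL r1, r1, #5 → r1=22*5=110
STR r1, [120] → M[120]=110
halt.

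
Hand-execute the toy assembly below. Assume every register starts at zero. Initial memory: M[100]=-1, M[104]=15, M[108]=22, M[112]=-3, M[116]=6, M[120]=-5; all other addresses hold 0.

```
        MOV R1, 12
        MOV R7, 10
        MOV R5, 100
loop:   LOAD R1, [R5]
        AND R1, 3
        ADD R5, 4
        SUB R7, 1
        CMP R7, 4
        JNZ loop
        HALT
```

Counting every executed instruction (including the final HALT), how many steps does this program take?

40

MOV R1, 12 → R1=12
MOV R7, 10 → R7=10
MOV R5, 100 → R5=100
LOAD R1, [R5] → R1=M[100]=-1
AND R1, 3 → R1=(-1)&3=3
ADD R5, 4 → R5=100+4=104
SUB R7, 1 → R7=10-1=9
CMP R7, 4  (cmp 9,4)
JNZ loop: taken
LOAD R1, [R5] → R1=M[104]=15
AND R1, 3 → R1=15&3=3
ADD R5, 4 → R5=104+4=108
SUB R7, 1 → R7=9-1=8
CMP R7, 4  (cmp 8,4)
JNZ loop: taken
LOAD R1, [R5] → R1=M[108]=22
AND R1, 3 → R1=22&3=2
ADD R5, 4 → R5=108+4=112
SUB R7, 1 → R7=8-1=7
CMP R7, 4  (cmp 7,4)
JNZ loop: taken
LOAD R1, [R5] → R1=M[112]=-3
AND R1, 3 → R1=(-3)&3=1
ADD R5, 4 → R5=112+4=116
SUB R7, 1 → R7=7-1=6
CMP R7, 4  (cmp 6,4)
JNZ loop: taken
LOAD R1, [R5] → R1=M[116]=6
AND R1, 3 → R1=6&3=2
ADD R5, 4 → R5=116+4=120
SUB R7, 1 → R7=6-1=5
CMP R7, 4  (cmp 5,4)
JNZ loop: taken
LOAD R1, [R5] → R1=M[120]=-5
AND R1, 3 → R1=(-5)&3=3
ADD R5, 4 → R5=120+4=124
SUB R7, 1 → R7=5-1=4
CMP R7, 4  (cmp 4,4)
JNZ loop: not taken
halt.
Total executed instructions: 40.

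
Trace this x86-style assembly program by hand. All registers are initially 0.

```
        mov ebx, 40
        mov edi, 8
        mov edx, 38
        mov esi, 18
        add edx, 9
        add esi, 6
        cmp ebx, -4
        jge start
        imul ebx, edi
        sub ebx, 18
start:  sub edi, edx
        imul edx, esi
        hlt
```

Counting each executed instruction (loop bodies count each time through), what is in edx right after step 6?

47

ebx=40
edi=8
edx=38
esi=18
edx=38+9=47
esi=18+6=24
After step 6: edx = 47.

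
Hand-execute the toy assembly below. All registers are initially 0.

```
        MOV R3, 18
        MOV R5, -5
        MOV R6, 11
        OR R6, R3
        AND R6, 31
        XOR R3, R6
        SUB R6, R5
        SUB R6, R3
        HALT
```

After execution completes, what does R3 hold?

9

MOV R3, 18 → R3=18
MOV R5, -5 → R5=-5
MOV R6, 11 → R6=11
OR R6, R3 → R6=11|18=27
AND R6, 31 → R6=27&31=27
XOR R3, R6 → R3=18^27=9
SUB R6, R5 → R6=27-(-5)=32
SUB R6, R3 → R6=32-9=23
halt.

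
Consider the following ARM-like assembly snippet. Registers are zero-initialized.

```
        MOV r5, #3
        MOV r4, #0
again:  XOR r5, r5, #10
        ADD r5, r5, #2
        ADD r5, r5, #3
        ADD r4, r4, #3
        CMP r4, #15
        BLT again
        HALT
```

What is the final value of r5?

18

r5=3
r4=0
r5=3^10=9
r5=9+2=11
r5=11+3=14
r4=0+3=3
CMP r4, #15  (cmp 3,15)
BLT again: taken
r5=14^10=4
r5=4+2=6
r5=6+3=9
r4=3+3=6
CMP r4, #15  (cmp 6,15)
BLT again: taken
r5=9^10=3
r5=3+2=5
r5=5+3=8
r4=6+3=9
CMP r4, #15  (cmp 9,15)
BLT again: taken
r5=8^10=2
r5=2+2=4
r5=4+3=7
r4=9+3=12
CMP r4, #15  (cmp 12,15)
BLT again: taken
r5=7^10=13
r5=13+2=15
r5=15+3=18
r4=12+3=15
CMP r4, #15  (cmp 15,15)
BLT again: not taken
halt.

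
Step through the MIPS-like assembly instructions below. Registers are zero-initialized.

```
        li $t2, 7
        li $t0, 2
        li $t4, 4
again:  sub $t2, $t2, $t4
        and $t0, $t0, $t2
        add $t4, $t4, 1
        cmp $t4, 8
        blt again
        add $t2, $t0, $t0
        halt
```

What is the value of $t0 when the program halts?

0

li $t2, 7 → $t2=7
li $t0, 2 → $t0=2
li $t4, 4 → $t4=4
sub $t2, $t2, $t4 → $t2=7-4=3
and $t0, $t0, $t2 → $t0=2&3=2
add $t4, $t4, 1 → $t4=4+1=5
cmp $t4, 8  (cmp 5,8)
blt again: taken
sub $t2, $t2, $t4 → $t2=3-5=-2
and $t0, $t0, $t2 → $t0=2&(-2)=2
add $t4, $t4, 1 → $t4=5+1=6
cmp $t4, 8  (cmp 6,8)
blt again: taken
sub $t2, $t2, $t4 → $t2=(-2)-6=-8
and $t0, $t0, $t2 → $t0=2&(-8)=0
add $t4, $t4, 1 → $t4=6+1=7
cmp $t4, 8  (cmp 7,8)
blt again: taken
sub $t2, $t2, $t4 → $t2=(-8)-7=-15
and $t0, $t0, $t2 → $t0=0&(-15)=0
add $t4, $t4, 1 → $t4=7+1=8
cmp $t4, 8  (cmp 8,8)
blt again: not taken
add $t2, $t0, $t0 → $t2=0+0=0
halt.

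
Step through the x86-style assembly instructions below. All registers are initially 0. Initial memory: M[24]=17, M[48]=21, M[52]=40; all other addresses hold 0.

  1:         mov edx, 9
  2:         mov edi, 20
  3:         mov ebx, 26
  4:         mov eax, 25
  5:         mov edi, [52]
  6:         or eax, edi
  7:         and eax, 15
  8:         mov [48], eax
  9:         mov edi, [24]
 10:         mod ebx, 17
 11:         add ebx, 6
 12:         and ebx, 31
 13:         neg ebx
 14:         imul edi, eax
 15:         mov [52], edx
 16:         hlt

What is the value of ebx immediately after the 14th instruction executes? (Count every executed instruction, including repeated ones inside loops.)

after mov edx, 9: edx=9
after mov edi, 20: edi=20
after mov ebx, 26: ebx=26
after mov eax, 25: eax=25
after mov edi, [52]: edi=M[52]=40
after or eax, edi: eax=25|40=57
after and eax, 15: eax=57&15=9
mov [48], eax → M[48]=9
after mov edi, [24]: edi=M[24]=17
after mod ebx, 17: ebx=26%17=9
after add ebx, 6: ebx=9+6=15
after and ebx, 31: ebx=15&31=15
after neg ebx: ebx=-(15)=-15
after imul edi, eax: edi=17*9=153
After step 14: ebx = -15.

-15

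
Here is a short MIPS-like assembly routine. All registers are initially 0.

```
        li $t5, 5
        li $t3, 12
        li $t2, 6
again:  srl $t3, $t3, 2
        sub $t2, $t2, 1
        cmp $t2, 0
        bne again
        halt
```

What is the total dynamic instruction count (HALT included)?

28

$t5=5
$t3=12
$t2=6
$t3=12>>2=3
$t2=6-1=5
cmp $t2, 0  (cmp 5,0)
bne again: taken
$t3=3>>2=0
$t2=5-1=4
cmp $t2, 0  (cmp 4,0)
bne again: taken
$t3=0>>2=0
$t2=4-1=3
cmp $t2, 0  (cmp 3,0)
bne again: taken
$t3=0>>2=0
$t2=3-1=2
cmp $t2, 0  (cmp 2,0)
bne again: taken
$t3=0>>2=0
$t2=2-1=1
cmp $t2, 0  (cmp 1,0)
bne again: taken
$t3=0>>2=0
$t2=1-1=0
cmp $t2, 0  (cmp 0,0)
bne again: not taken
halt.
Total executed instructions: 28.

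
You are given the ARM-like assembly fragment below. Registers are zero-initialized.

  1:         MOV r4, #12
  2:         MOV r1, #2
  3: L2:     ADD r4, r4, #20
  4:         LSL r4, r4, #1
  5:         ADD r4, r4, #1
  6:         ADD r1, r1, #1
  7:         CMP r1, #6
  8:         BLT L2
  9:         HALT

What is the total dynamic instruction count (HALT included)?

after MOV r4, #12: r4=12
after MOV r1, #2: r1=2
after ADD r4, r4, #20: r4=12+20=32
after LSL r4, r4, #1: r4=32<<1=64
after ADD r4, r4, #1: r4=64+1=65
after ADD r1, r1, #1: r1=2+1=3
CMP r1, #6  (cmp 3,6)
BLT L2: taken
after ADD r4, r4, #20: r4=65+20=85
after LSL r4, r4, #1: r4=85<<1=170
after ADD r4, r4, #1: r4=170+1=171
after ADD r1, r1, #1: r1=3+1=4
CMP r1, #6  (cmp 4,6)
BLT L2: taken
after ADD r4, r4, #20: r4=171+20=191
after LSL r4, r4, #1: r4=191<<1=382
after ADD r4, r4, #1: r4=382+1=383
after ADD r1, r1, #1: r1=4+1=5
CMP r1, #6  (cmp 5,6)
BLT L2: taken
after ADD r4, r4, #20: r4=383+20=403
after LSL r4, r4, #1: r4=403<<1=806
after ADD r4, r4, #1: r4=806+1=807
after ADD r1, r1, #1: r1=5+1=6
CMP r1, #6  (cmp 6,6)
BLT L2: not taken
halt.
Total executed instructions: 27.

27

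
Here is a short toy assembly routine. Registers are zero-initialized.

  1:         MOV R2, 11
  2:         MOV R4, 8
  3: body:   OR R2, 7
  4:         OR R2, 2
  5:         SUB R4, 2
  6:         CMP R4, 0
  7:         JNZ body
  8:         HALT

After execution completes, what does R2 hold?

R2=11
R4=8
R2=11|7=15
R2=15|2=15
R4=8-2=6
CMP R4, 0  (cmp 6,0)
JNZ body: taken
R2=15|7=15
R2=15|2=15
R4=6-2=4
CMP R4, 0  (cmp 4,0)
JNZ body: taken
R2=15|7=15
R2=15|2=15
R4=4-2=2
CMP R4, 0  (cmp 2,0)
JNZ body: taken
R2=15|7=15
R2=15|2=15
R4=2-2=0
CMP R4, 0  (cmp 0,0)
JNZ body: not taken
halt.

15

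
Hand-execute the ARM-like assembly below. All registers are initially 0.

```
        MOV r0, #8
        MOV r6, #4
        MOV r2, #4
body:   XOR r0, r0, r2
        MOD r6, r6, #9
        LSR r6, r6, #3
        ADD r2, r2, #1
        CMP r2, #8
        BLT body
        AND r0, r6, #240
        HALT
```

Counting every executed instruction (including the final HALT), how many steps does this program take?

after MOV r0, #8: r0=8
after MOV r6, #4: r6=4
after MOV r2, #4: r2=4
after XOR r0, r0, r2: r0=8^4=12
after MOD r6, r6, #9: r6=4%9=4
after LSR r6, r6, #3: r6=4>>3=0
after ADD r2, r2, #1: r2=4+1=5
CMP r2, #8  (cmp 5,8)
BLT body: taken
after XOR r0, r0, r2: r0=12^5=9
after MOD r6, r6, #9: r6=0%9=0
after LSR r6, r6, #3: r6=0>>3=0
after ADD r2, r2, #1: r2=5+1=6
CMP r2, #8  (cmp 6,8)
BLT body: taken
after XOR r0, r0, r2: r0=9^6=15
after MOD r6, r6, #9: r6=0%9=0
after LSR r6, r6, #3: r6=0>>3=0
after ADD r2, r2, #1: r2=6+1=7
CMP r2, #8  (cmp 7,8)
BLT body: taken
after XOR r0, r0, r2: r0=15^7=8
after MOD r6, r6, #9: r6=0%9=0
after LSR r6, r6, #3: r6=0>>3=0
after ADD r2, r2, #1: r2=7+1=8
CMP r2, #8  (cmp 8,8)
BLT body: not taken
after AND r0, r6, #240: r0=0&240=0
halt.
Total executed instructions: 29.

29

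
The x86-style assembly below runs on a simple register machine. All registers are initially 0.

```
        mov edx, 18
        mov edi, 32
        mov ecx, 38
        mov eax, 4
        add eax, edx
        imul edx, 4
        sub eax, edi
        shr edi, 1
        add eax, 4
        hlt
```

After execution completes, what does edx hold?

edx=18
edi=32
ecx=38
eax=4
eax=4+18=22
edx=18*4=72
eax=22-32=-10
edi=32>>1=16
eax=(-10)+4=-6
halt.

72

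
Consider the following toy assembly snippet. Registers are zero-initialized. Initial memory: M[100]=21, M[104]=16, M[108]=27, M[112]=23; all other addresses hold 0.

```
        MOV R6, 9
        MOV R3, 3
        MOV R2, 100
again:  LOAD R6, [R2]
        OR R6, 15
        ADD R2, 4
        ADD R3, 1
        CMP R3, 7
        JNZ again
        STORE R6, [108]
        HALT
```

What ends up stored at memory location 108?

MOV R6, 9 → R6=9
MOV R3, 3 → R3=3
MOV R2, 100 → R2=100
LOAD R6, [R2] → R6=M[100]=21
OR R6, 15 → R6=21|15=31
ADD R2, 4 → R2=100+4=104
ADD R3, 1 → R3=3+1=4
CMP R3, 7  (cmp 4,7)
JNZ again: taken
LOAD R6, [R2] → R6=M[104]=16
OR R6, 15 → R6=16|15=31
ADD R2, 4 → R2=104+4=108
ADD R3, 1 → R3=4+1=5
CMP R3, 7  (cmp 5,7)
JNZ again: taken
LOAD R6, [R2] → R6=M[108]=27
OR R6, 15 → R6=27|15=31
ADD R2, 4 → R2=108+4=112
ADD R3, 1 → R3=5+1=6
CMP R3, 7  (cmp 6,7)
JNZ again: taken
LOAD R6, [R2] → R6=M[112]=23
OR R6, 15 → R6=23|15=31
ADD R2, 4 → R2=112+4=116
ADD R3, 1 → R3=6+1=7
CMP R3, 7  (cmp 7,7)
JNZ again: not taken
STORE R6, [108] → M[108]=31
halt.

31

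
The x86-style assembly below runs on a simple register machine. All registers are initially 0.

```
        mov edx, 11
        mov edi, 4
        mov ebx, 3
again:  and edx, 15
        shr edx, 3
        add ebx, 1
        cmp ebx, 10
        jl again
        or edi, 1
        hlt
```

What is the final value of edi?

5

mov edx, 11 → edx=11
mov edi, 4 → edi=4
mov ebx, 3 → ebx=3
and edx, 15 → edx=11&15=11
shr edx, 3 → edx=11>>3=1
add ebx, 1 → ebx=3+1=4
cmp ebx, 10  (cmp 4,10)
jl again: taken
and edx, 15 → edx=1&15=1
shr edx, 3 → edx=1>>3=0
add ebx, 1 → ebx=4+1=5
cmp ebx, 10  (cmp 5,10)
jl again: taken
and edx, 15 → edx=0&15=0
shr edx, 3 → edx=0>>3=0
add ebx, 1 → ebx=5+1=6
cmp ebx, 10  (cmp 6,10)
jl again: taken
and edx, 15 → edx=0&15=0
shr edx, 3 → edx=0>>3=0
add ebx, 1 → ebx=6+1=7
cmp ebx, 10  (cmp 7,10)
jl again: taken
and edx, 15 → edx=0&15=0
shr edx, 3 → edx=0>>3=0
add ebx, 1 → ebx=7+1=8
cmp ebx, 10  (cmp 8,10)
jl again: taken
and edx, 15 → edx=0&15=0
shr edx, 3 → edx=0>>3=0
add ebx, 1 → ebx=8+1=9
cmp ebx, 10  (cmp 9,10)
jl again: taken
and edx, 15 → edx=0&15=0
shr edx, 3 → edx=0>>3=0
add ebx, 1 → ebx=9+1=10
cmp ebx, 10  (cmp 10,10)
jl again: not taken
or edi, 1 → edi=4|1=5
halt.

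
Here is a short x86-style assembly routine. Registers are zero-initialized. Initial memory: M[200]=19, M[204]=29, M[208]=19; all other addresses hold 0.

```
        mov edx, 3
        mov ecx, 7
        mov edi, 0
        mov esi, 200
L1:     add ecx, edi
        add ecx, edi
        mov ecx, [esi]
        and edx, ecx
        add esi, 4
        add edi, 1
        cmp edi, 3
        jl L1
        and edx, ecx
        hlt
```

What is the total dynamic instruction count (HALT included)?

30

edx=3
ecx=7
edi=0
esi=200
ecx=7+0=7
ecx=7+0=7
ecx=M[200]=19
edx=3&19=3
esi=200+4=204
edi=0+1=1
cmp edi, 3  (cmp 1,3)
jl L1: taken
ecx=19+1=20
ecx=20+1=21
ecx=M[204]=29
edx=3&29=1
esi=204+4=208
edi=1+1=2
cmp edi, 3  (cmp 2,3)
jl L1: taken
ecx=29+2=31
ecx=31+2=33
ecx=M[208]=19
edx=1&19=1
esi=208+4=212
edi=2+1=3
cmp edi, 3  (cmp 3,3)
jl L1: not taken
edx=1&19=1
halt.
Total executed instructions: 30.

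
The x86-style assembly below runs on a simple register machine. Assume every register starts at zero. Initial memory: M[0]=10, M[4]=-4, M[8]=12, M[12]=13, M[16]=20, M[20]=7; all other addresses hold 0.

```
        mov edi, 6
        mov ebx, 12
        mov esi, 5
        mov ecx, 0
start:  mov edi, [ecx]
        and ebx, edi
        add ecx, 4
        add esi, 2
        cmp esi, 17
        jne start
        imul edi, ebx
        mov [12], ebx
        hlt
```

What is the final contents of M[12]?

after mov edi, 6: edi=6
after mov ebx, 12: ebx=12
after mov esi, 5: esi=5
after mov ecx, 0: ecx=0
after mov edi, [ecx]: edi=M[0]=10
after and ebx, edi: ebx=12&10=8
after add ecx, 4: ecx=0+4=4
after add esi, 2: esi=5+2=7
cmp esi, 17  (cmp 7,17)
jne start: taken
after mov edi, [ecx]: edi=M[4]=-4
after and ebx, edi: ebx=8&(-4)=8
after add ecx, 4: ecx=4+4=8
after add esi, 2: esi=7+2=9
cmp esi, 17  (cmp 9,17)
jne start: taken
after mov edi, [ecx]: edi=M[8]=12
after and ebx, edi: ebx=8&12=8
after add ecx, 4: ecx=8+4=12
after add esi, 2: esi=9+2=11
cmp esi, 17  (cmp 11,17)
jne start: taken
after mov edi, [ecx]: edi=M[12]=13
after and ebx, edi: ebx=8&13=8
after add ecx, 4: ecx=12+4=16
after add esi, 2: esi=11+2=13
cmp esi, 17  (cmp 13,17)
jne start: taken
after mov edi, [ecx]: edi=M[16]=20
after and ebx, edi: ebx=8&20=0
after add ecx, 4: ecx=16+4=20
after add esi, 2: esi=13+2=15
cmp esi, 17  (cmp 15,17)
jne start: taken
after mov edi, [ecx]: edi=M[20]=7
after and ebx, edi: ebx=0&7=0
after add ecx, 4: ecx=20+4=24
after add esi, 2: esi=15+2=17
cmp esi, 17  (cmp 17,17)
jne start: not taken
after imul edi, ebx: edi=7*0=0
mov [12], ebx → M[12]=0
halt.

0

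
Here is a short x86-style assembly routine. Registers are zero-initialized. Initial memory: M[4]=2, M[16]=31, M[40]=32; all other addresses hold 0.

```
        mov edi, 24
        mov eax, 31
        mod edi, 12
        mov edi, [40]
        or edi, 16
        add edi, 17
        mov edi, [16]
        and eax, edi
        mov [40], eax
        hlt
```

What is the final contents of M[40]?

31

after mov edi, 24: edi=24
after mov eax, 31: eax=31
after mod edi, 12: edi=24%12=0
after mov edi, [40]: edi=M[40]=32
after or edi, 16: edi=32|16=48
after add edi, 17: edi=48+17=65
after mov edi, [16]: edi=M[16]=31
after and eax, edi: eax=31&31=31
mov [40], eax → M[40]=31
halt.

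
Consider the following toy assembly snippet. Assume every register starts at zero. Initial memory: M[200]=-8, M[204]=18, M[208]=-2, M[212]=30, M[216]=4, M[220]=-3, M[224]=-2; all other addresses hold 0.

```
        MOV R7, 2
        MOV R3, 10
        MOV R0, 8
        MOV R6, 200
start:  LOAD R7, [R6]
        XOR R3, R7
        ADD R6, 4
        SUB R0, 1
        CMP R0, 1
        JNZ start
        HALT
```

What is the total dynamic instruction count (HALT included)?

47

after MOV R7, 2: R7=2
after MOV R3, 10: R3=10
after MOV R0, 8: R0=8
after MOV R6, 200: R6=200
after LOAD R7, [R6]: R7=M[200]=-8
after XOR R3, R7: R3=10^(-8)=-14
after ADD R6, 4: R6=200+4=204
after SUB R0, 1: R0=8-1=7
CMP R0, 1  (cmp 7,1)
JNZ start: taken
after LOAD R7, [R6]: R7=M[204]=18
after XOR R3, R7: R3=(-14)^18=-32
after ADD R6, 4: R6=204+4=208
after SUB R0, 1: R0=7-1=6
CMP R0, 1  (cmp 6,1)
JNZ start: taken
after LOAD R7, [R6]: R7=M[208]=-2
after XOR R3, R7: R3=(-32)^(-2)=30
after ADD R6, 4: R6=208+4=212
after SUB R0, 1: R0=6-1=5
CMP R0, 1  (cmp 5,1)
JNZ start: taken
after LOAD R7, [R6]: R7=M[212]=30
after XOR R3, R7: R3=30^30=0
after ADD R6, 4: R6=212+4=216
after SUB R0, 1: R0=5-1=4
CMP R0, 1  (cmp 4,1)
JNZ start: taken
after LOAD R7, [R6]: R7=M[216]=4
after XOR R3, R7: R3=0^4=4
after ADD R6, 4: R6=216+4=220
after SUB R0, 1: R0=4-1=3
CMP R0, 1  (cmp 3,1)
JNZ start: taken
after LOAD R7, [R6]: R7=M[220]=-3
after XOR R3, R7: R3=4^(-3)=-7
after ADD R6, 4: R6=220+4=224
after SUB R0, 1: R0=3-1=2
CMP R0, 1  (cmp 2,1)
JNZ start: taken
after LOAD R7, [R6]: R7=M[224]=-2
after XOR R3, R7: R3=(-7)^(-2)=7
after ADD R6, 4: R6=224+4=228
after SUB R0, 1: R0=2-1=1
CMP R0, 1  (cmp 1,1)
JNZ start: not taken
halt.
Total executed instructions: 47.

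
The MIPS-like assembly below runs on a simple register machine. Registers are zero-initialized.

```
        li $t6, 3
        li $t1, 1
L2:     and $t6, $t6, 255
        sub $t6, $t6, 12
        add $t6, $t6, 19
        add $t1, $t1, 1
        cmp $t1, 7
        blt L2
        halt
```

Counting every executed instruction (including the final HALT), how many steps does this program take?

39

after li $t6, 3: $t6=3
after li $t1, 1: $t1=1
after and $t6, $t6, 255: $t6=3&255=3
after sub $t6, $t6, 12: $t6=3-12=-9
after add $t6, $t6, 19: $t6=(-9)+19=10
after add $t1, $t1, 1: $t1=1+1=2
cmp $t1, 7  (cmp 2,7)
blt L2: taken
after and $t6, $t6, 255: $t6=10&255=10
after sub $t6, $t6, 12: $t6=10-12=-2
after add $t6, $t6, 19: $t6=(-2)+19=17
after add $t1, $t1, 1: $t1=2+1=3
cmp $t1, 7  (cmp 3,7)
blt L2: taken
after and $t6, $t6, 255: $t6=17&255=17
after sub $t6, $t6, 12: $t6=17-12=5
after add $t6, $t6, 19: $t6=5+19=24
after add $t1, $t1, 1: $t1=3+1=4
cmp $t1, 7  (cmp 4,7)
blt L2: taken
after and $t6, $t6, 255: $t6=24&255=24
after sub $t6, $t6, 12: $t6=24-12=12
after add $t6, $t6, 19: $t6=12+19=31
after add $t1, $t1, 1: $t1=4+1=5
cmp $t1, 7  (cmp 5,7)
blt L2: taken
after and $t6, $t6, 255: $t6=31&255=31
after sub $t6, $t6, 12: $t6=31-12=19
after add $t6, $t6, 19: $t6=19+19=38
after add $t1, $t1, 1: $t1=5+1=6
cmp $t1, 7  (cmp 6,7)
blt L2: taken
after and $t6, $t6, 255: $t6=38&255=38
after sub $t6, $t6, 12: $t6=38-12=26
after add $t6, $t6, 19: $t6=26+19=45
after add $t1, $t1, 1: $t1=6+1=7
cmp $t1, 7  (cmp 7,7)
blt L2: not taken
halt.
Total executed instructions: 39.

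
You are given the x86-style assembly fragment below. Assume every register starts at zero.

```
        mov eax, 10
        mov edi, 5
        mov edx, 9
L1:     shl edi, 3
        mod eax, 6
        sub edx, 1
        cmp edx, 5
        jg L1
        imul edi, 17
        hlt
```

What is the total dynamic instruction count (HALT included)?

after mov eax, 10: eax=10
after mov edi, 5: edi=5
after mov edx, 9: edx=9
after shl edi, 3: edi=5<<3=40
after mod eax, 6: eax=10%6=4
after sub edx, 1: edx=9-1=8
cmp edx, 5  (cmp 8,5)
jg L1: taken
after shl edi, 3: edi=40<<3=320
after mod eax, 6: eax=4%6=4
after sub edx, 1: edx=8-1=7
cmp edx, 5  (cmp 7,5)
jg L1: taken
after shl edi, 3: edi=320<<3=2560
after mod eax, 6: eax=4%6=4
after sub edx, 1: edx=7-1=6
cmp edx, 5  (cmp 6,5)
jg L1: taken
after shl edi, 3: edi=2560<<3=20480
after mod eax, 6: eax=4%6=4
after sub edx, 1: edx=6-1=5
cmp edx, 5  (cmp 5,5)
jg L1: not taken
after imul edi, 17: edi=20480*17=348160
halt.
Total executed instructions: 25.

25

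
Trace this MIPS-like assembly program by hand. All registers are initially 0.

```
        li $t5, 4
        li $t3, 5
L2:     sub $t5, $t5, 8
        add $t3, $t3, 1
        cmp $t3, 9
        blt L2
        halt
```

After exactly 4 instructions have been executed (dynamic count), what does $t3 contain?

6

after li $t5, 4: $t5=4
after li $t3, 5: $t3=5
after sub $t5, $t5, 8: $t5=4-8=-4
after add $t3, $t3, 1: $t3=5+1=6
After step 4: $t3 = 6.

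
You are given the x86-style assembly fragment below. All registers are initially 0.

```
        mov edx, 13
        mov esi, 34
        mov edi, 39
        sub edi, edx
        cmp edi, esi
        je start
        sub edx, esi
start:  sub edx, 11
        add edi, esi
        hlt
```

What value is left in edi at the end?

60

mov edx, 13 → edx=13
mov esi, 34 → esi=34
mov edi, 39 → edi=39
sub edi, edx → edi=39-13=26
cmp edi, esi  (cmp 26,34)
je start: not taken
sub edx, esi → edx=13-34=-21
sub edx, 11 → edx=(-21)-11=-32
add edi, esi → edi=26+34=60
halt.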